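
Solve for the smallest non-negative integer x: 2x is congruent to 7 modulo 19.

13

The inverse of 2 mod 19 is 10 (since 2·10 = 20 ≡ 1).
Multiplying both sides by 10: x ≡ 10·7 = 70 ≡ 13 (mod 19).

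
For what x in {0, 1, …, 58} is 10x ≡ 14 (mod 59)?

25

10⁻¹ ≡ 6 (mod 59) because 10·6 = 60 = 1·59 + 1.
So x ≡ 6·14 = 84 ≡ 25 (mod 59).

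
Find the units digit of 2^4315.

8

Powers of 2 mod 10 repeat with period 4: 2, 4, 8, 6.
4315 mod 4 = 3, so the last digit matches 2^3 = 8.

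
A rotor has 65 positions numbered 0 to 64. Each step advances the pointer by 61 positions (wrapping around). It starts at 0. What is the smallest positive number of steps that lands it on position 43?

61⁻¹ ≡ 16 (mod 65) because 61·16 = 976 = 15·65 + 1.
Multiplying both sides by 16: x ≡ 16·43 = 688 ≡ 38 (mod 65).

38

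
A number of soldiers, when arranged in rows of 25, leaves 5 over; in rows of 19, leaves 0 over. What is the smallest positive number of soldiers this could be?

x ≡ 0 (mod 19) gives x ∈ {0, 19, 38, 57, 76, 95, 114, 133, …}.
The first of these with x mod 25 = 5 is 380.

380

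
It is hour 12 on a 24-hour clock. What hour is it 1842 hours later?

Dividing 1842 by 24 gives quotient 76 and remainder 18.
(12 + 18) mod 24 = 6.

6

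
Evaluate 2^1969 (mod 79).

44

Square-and-reduce mod 79: 2^1≡2, 2^2≡4, 2^4≡16, 2^8≡19, 2^16≡45, 2^32≡50, 2^64≡51, 2^128≡73, 2^256≡36, 2^512≡32, 2^1024≡76.
1969 = 1 + 16 + 32 + 128 + 256 + 512 + 1024, so 2^1969 ≡ 2·45·50·73·36·32·76 ≡ 44 (mod 79).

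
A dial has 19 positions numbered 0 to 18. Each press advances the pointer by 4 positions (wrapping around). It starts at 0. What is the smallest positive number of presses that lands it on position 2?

The inverse of 4 mod 19 is 5 (since 4·5 = 20 ≡ 1).
Multiplying both sides by 5: x ≡ 5·2 = 10 ≡ 10 (mod 19).

10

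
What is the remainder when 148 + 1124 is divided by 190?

132

1124 = 5·190 + 174, so 1124 mod 190 = 174.
(148 + 174) mod 190 = 132.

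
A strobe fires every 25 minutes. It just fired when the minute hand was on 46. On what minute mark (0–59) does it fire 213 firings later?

213·25 = 5325.
5325 mod 60 = 45 (since 88·60 = 5280).
(46 + 45) mod 60 = 31.

31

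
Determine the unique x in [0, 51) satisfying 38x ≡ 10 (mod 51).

11

38⁻¹ ≡ 47 (mod 51) because 38·47 = 1786 = 35·51 + 1.
Multiplying both sides by 47: x ≡ 47·10 = 470 ≡ 11 (mod 51).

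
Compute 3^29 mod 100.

Square-and-reduce mod 100: 3^1≡3, 3^2≡9, 3^4≡81, 3^8≡61, 3^16≡21.
Since 29 = 1 + 4 + 8 + 16 in binary, 3^29 ≡ 3·81·61·21 ≡ 83 (mod 100).

83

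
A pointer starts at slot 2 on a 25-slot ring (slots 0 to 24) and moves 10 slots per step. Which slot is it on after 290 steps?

290·10 = 2900.
2900 mod 25 = 0 (since 116·25 = 2900).
(2 + 0) mod 25 = 2.

2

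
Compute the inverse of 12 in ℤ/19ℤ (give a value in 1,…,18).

12·8 = 96 = 5·19 + 1, so 12⁻¹ ≡ 8 (mod 19).

8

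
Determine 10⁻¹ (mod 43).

13

43 = 4·10 + 3
10 = 3·3 + 1
3 = 3·1 + 0
Back-substituting gives 10·13 ≡ 1 (mod 43).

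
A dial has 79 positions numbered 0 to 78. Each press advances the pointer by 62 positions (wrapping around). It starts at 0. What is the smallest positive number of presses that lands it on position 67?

10

62⁻¹ ≡ 65 (mod 79) because 62·65 = 4030 = 51·79 + 1.
So x ≡ 65·67 = 4355 ≡ 10 (mod 79).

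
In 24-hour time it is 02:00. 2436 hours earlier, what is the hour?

2436 mod 24 = 12 (since 101·24 = 2424).
(2 − 12) mod 24 = 14.

14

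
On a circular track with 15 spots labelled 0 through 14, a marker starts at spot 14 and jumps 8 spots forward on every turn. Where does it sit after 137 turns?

0

137·8 = 1096.
Dividing 1096 by 15 gives quotient 73 and remainder 1.
(14 + 1) mod 15 = 0.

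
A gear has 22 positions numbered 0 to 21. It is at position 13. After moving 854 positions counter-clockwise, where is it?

17

854 − 38·22 = 18, so 854 ≡ 18 (mod 22).
(13 − 18) mod 22 = 17.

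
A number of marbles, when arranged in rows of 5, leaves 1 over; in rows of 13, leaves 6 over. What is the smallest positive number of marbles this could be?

Since 13·2 ≡ 1 (mod 5), take x = 6 + 13·((1−6)·2 mod 5) = 6 + 13·0 = 6.
Check: 6 mod 5 = 1, 6 mod 13 = 6.

6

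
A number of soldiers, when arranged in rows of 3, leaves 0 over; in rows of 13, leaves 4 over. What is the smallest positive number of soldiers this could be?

30

x ≡ 0 (mod 3) gives x ∈ {0, 3, 6, 9, 12, 15, 18, 21, …}.
The first of these with x mod 13 = 4 is 30.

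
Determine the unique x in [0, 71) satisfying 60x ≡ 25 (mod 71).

30

The inverse of 60 mod 71 is 58 (since 60·58 = 3480 ≡ 1).
So x ≡ 58·25 = 1450 ≡ 30 (mod 71).
Check: 60·30 = 1800 = 25·71 + 25.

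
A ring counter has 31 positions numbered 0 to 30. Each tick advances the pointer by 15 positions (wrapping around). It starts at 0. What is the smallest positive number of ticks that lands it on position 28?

The inverse of 15 mod 31 is 29 (since 15·29 = 435 ≡ 1).
Multiplying both sides by 29: x ≡ 29·28 = 812 ≡ 6 (mod 31).
Check: 15·6 = 90 = 2·31 + 28.

6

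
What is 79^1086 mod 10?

1

Powers of 9 mod 10 repeat with period 2: 9, 1.
1086 leaves remainder 0 on division by 2, so 79^1086 ends in 1.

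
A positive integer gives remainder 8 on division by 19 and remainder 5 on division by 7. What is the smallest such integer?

x ≡ 5 (mod 7) gives x ∈ {5, 12, 19, 26, 33, 40, 47, 54, …}.
The first of these with x mod 19 = 8 is 103.

103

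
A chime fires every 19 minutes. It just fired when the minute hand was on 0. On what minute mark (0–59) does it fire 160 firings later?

40

160·19 = 3040.
3040 = 50·60 + 40, so 3040 mod 60 = 40.
(0 + 40) mod 60 = 40.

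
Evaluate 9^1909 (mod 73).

By repeated squaring mod 73: 9^1≡9, 9^2≡8, 9^4≡64, 9^8≡8, 9^16≡64, 9^32≡8, 9^64≡64, 9^128≡8, 9^256≡64, 9^512≡8, 9^1024≡64.
1909 = 1 + 4 + 16 + 32 + 64 + 256 + 512 + 1024, so 9^1909 ≡ 9·64·64·8·64·64·8·64 ≡ 9 (mod 73).

9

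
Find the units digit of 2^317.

2

Powers of 2 mod 10 repeat with period 4: 2, 4, 8, 6.
317 leaves remainder 1 on division by 4, so 2^317 ends in 2.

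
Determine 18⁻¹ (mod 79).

22

79 = 4·18 + 7
18 = 2·7 + 4
7 = 1·4 + 3
4 = 1·3 + 1
3 = 3·1 + 0
Back-substituting gives 18·22 ≡ 1 (mod 79).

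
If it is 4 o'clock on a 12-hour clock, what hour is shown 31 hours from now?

31 = 2·12 + 7, so 31 mod 12 = 7.
4 + 7 → 11 on a 12-hour dial.

11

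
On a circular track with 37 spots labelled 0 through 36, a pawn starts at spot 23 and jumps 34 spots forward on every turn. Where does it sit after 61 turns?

61·34 = 2074.
2074 mod 37 = 2 (since 56·37 = 2072).
(23 + 2) mod 37 = 25.

25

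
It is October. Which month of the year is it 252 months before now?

October

Dividing 252 by 12 gives quotient 21 and remainder 0.
October − 0 months → October.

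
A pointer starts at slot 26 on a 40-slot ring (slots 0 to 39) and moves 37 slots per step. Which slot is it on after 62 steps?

0

62·37 = 2294.
2294 − 57·40 = 14, so 2294 ≡ 14 (mod 40).
(26 + 14) mod 40 = 0.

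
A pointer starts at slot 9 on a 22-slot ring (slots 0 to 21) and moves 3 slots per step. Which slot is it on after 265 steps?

265·3 = 795.
Dividing 795 by 22 gives quotient 36 and remainder 3.
(9 + 3) mod 22 = 12.

12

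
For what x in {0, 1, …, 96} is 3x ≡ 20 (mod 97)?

3⁻¹ ≡ 65 (mod 97) because 3·65 = 195 = 2·97 + 1.
So x ≡ 65·20 = 1300 ≡ 39 (mod 97).

39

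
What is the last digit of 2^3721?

2

The units digit of 2^n cycles with period 4: 2, 4, 8, 6, …
3721 leaves remainder 1 on division by 4, so 2^3721 ends in 2.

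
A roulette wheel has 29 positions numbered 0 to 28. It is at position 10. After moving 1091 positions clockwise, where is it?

1091 − 37·29 = 18, so 1091 ≡ 18 (mod 29).
(10 + 18) mod 29 = 28.

28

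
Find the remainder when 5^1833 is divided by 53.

23

By repeated squaring mod 53: 5^1≡5, 5^2≡25, 5^4≡42, 5^8≡15, 5^16≡13, 5^32≡10, 5^64≡47, 5^128≡36, 5^256≡24, 5^512≡46, 5^1024≡49.
1833 = 1 + 8 + 32 + 256 + 512 + 1024, so 5^1833 ≡ 5·15·10·24·46·49 ≡ 23 (mod 53).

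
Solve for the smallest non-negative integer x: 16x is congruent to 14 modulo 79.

70

16⁻¹ ≡ 5 (mod 79) because 16·5 = 80 = 1·79 + 1.
Multiplying both sides by 5: x ≡ 5·14 = 70 ≡ 70 (mod 79).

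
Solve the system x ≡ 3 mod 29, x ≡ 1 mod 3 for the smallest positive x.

61

x ≡ 1 (mod 3) gives x ∈ {1, 4, 7, 10, 13, 16, 19, 22, …}.
The first of these with x mod 29 = 3 is 61.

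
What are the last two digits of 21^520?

01

Successive squares of 21 mod 100: 21^1≡21, 21^2≡41, 21^4≡81, 21^8≡61, 21^16≡21, 21^32≡41, 21^64≡81, 21^128≡61, 21^256≡21, 21^512≡41.
520 = 8 + 512, so 21^520 ≡ 61·41 ≡ 1 (mod 100).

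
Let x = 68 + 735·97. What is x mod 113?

60

735·97 = 71295.
Dividing 71295 by 113 gives quotient 630 and remainder 105.
(68 + 105) mod 113 = 60.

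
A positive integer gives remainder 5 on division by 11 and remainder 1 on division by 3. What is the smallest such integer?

Since 3·4 ≡ 1 (mod 11), take x = 1 + 3·((5−1)·4 mod 11) = 1 + 3·5 = 16.
Check: 16 mod 11 = 5, 16 mod 3 = 1.

16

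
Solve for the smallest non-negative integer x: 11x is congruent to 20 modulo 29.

The inverse of 11 mod 29 is 8 (since 11·8 = 88 ≡ 1).
Multiplying both sides by 8: x ≡ 8·20 = 160 ≡ 15 (mod 29).

15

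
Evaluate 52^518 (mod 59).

Successive squares of 52 mod 59: 52^1≡52, 52^2≡49, 52^4≡41, 52^8≡29, 52^16≡15, 52^32≡48, 52^64≡3, 52^128≡9, 52^256≡22, 52^512≡12.
Since 518 = 2 + 4 + 512 in binary, 52^518 ≡ 49·41·12 ≡ 36 (mod 59).

36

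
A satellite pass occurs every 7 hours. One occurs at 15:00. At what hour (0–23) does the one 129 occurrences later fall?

6

129·7 = 903.
Dividing 903 by 24 gives quotient 37 and remainder 15.
(15 + 15) mod 24 = 6.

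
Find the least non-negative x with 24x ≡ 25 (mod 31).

24⁻¹ ≡ 22 (mod 31) because 24·22 = 528 = 17·31 + 1.
Multiplying both sides by 22: x ≡ 22·25 = 550 ≡ 23 (mod 31).
Check: 24·23 = 552 = 17·31 + 25.

23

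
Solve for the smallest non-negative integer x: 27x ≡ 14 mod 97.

58

27⁻¹ ≡ 18 (mod 97) because 27·18 = 486 = 5·97 + 1.
Multiplying both sides by 18: x ≡ 18·14 = 252 ≡ 58 (mod 97).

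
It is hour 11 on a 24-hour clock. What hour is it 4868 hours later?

7

4868 − 202·24 = 20, so 4868 ≡ 20 (mod 24).
(11 + 20) mod 24 = 7.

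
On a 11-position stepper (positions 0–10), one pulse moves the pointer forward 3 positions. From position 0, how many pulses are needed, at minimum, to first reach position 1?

4

3·4 = 12 = 1·11 + 1, so 3⁻¹ ≡ 4 (mod 11).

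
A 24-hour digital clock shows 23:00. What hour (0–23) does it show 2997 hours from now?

20

2997 = 124·24 + 21, so 2997 mod 24 = 21.
(23 + 21) mod 24 = 20.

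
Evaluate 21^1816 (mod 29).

25

By repeated squaring mod 29: 21^1≡21, 21^2≡6, 21^4≡7, 21^8≡20, 21^16≡23, 21^32≡7, 21^64≡20, 21^128≡23, 21^256≡7, 21^512≡20, 21^1024≡23.
1816 = 8 + 16 + 256 + 512 + 1024, so 21^1816 ≡ 20·23·7·20·23 ≡ 25 (mod 29).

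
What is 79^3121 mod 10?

Last digits of 9^n: 9, 1 (period 2).
3121 mod 2 = 1, so the last digit matches 9^1 = 9.

9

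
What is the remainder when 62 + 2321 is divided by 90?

Dividing 2321 by 90 gives quotient 25 and remainder 71.
(62 + 71) mod 90 = 43.

43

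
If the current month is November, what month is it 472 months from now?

March

Dividing 472 by 12 gives quotient 39 and remainder 4.
November + 4 months → March.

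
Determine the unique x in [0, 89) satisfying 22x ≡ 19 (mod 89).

The inverse of 22 mod 89 is 85 (since 22·85 = 1870 ≡ 1).
Multiplying both sides by 85: x ≡ 85·19 = 1615 ≡ 13 (mod 89).

13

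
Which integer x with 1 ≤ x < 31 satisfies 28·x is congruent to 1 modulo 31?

31 = 1·28 + 3
28 = 9·3 + 1
3 = 3·1 + 0
Back-substituting gives 28·10 ≡ 1 (mod 31).

10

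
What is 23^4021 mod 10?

Last digits of 3^n: 3, 9, 7, 1 (period 4).
4021 mod 4 = 1, so the last digit matches 3^1 = 3.

3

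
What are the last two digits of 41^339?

Square-and-reduce mod 100: 41^1≡41, 41^2≡81, 41^4≡61, 41^8≡21, 41^16≡41, 41^32≡81, 41^64≡61, 41^128≡21, 41^256≡41.
339 = 1 + 2 + 16 + 64 + 256, so 41^339 ≡ 41·81·41·61·41 ≡ 61 (mod 100).

61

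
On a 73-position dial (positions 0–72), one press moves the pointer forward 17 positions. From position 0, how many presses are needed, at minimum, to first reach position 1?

43

17·43 = 731 = 10·73 + 1, so 17⁻¹ ≡ 43 (mod 73).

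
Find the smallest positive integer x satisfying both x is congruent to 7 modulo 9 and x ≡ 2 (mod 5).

x ≡ 2 (mod 5) gives x ∈ {2, 7}.
The first of these with x mod 9 = 7 is 7.

7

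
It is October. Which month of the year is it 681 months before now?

January

681 − 56·12 = 9, so 681 ≡ 9 (mod 12).
October − 9 months → January.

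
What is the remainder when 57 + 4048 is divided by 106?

77

4048 − 38·106 = 20, so 4048 ≡ 20 (mod 106).
(57 + 20) mod 106 = 77.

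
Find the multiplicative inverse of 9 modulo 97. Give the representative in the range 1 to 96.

54

97 = 10·9 + 7
9 = 1·7 + 2
7 = 3·2 + 1
2 = 2·1 + 0
Back-substituting gives 9·54 ≡ 1 (mod 97).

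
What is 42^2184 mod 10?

The units digit of 42^n cycles with period 4: 2, 4, 8, 6, …
2184 leaves remainder 0 on division by 4, so 42^2184 ends in 6.

6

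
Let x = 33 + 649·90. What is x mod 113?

649·90 = 58410.
58410 mod 113 = 102 (since 516·113 = 58308).
(33 + 102) mod 113 = 22.

22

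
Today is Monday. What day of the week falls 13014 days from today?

Tuesday

13014 − 1859·7 = 1, so 13014 ≡ 1 (mod 7).
Monday + 1 day → Tuesday.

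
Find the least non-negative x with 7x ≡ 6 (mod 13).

12

7⁻¹ ≡ 2 (mod 13) because 7·2 = 14 = 1·13 + 1.
So x ≡ 2·6 = 12 ≡ 12 (mod 13).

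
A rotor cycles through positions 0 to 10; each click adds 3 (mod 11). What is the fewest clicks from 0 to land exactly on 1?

11 = 3·3 + 2
3 = 1·2 + 1
2 = 2·1 + 0
Back-substituting gives 3·4 ≡ 1 (mod 11).

4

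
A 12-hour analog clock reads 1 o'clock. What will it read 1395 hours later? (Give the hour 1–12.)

4

1395 mod 12 = 3 (since 116·12 = 1392).
1 + 3 → 4 on a 12-hour dial.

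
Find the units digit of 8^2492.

6

Last digits of 8^n: 8, 4, 2, 6 (period 4).
2492 mod 4 = 0, so the last digit matches 8^4 = 6.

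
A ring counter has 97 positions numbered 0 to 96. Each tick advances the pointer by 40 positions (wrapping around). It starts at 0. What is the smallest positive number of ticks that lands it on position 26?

The inverse of 40 mod 97 is 17 (since 40·17 = 680 ≡ 1).
Multiplying both sides by 17: x ≡ 17·26 = 442 ≡ 54 (mod 97).

54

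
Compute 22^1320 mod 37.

Square-and-reduce mod 37: 22^1≡22, 22^2≡3, 22^4≡9, 22^8≡7, 22^16≡12, 22^32≡33, 22^64≡16, 22^128≡34, 22^256≡9, 22^512≡7, 22^1024≡12.
Since 1320 = 8 + 32 + 256 + 1024 in binary, 22^1320 ≡ 7·33·9·12 ≡ 10 (mod 37).

10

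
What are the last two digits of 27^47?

03

By repeated squaring mod 100: 27^1≡27, 27^2≡29, 27^4≡41, 27^8≡81, 27^16≡61, 27^32≡21.
Since 47 = 1 + 2 + 4 + 8 + 32 in binary, 27^47 ≡ 27·29·41·81·21 ≡ 3 (mod 100).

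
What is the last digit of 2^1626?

4

The units digit of 2^n cycles with period 4: 2, 4, 8, 6, …
1626 mod 4 = 2, so the last digit matches 2^2 = 4.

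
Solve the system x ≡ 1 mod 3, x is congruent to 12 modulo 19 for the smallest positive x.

x ≡ 1 (mod 3) gives x ∈ {1, 4, 7, 10, 13, 16, 19, 22, …}.
The first of these with x mod 19 = 12 is 31.

31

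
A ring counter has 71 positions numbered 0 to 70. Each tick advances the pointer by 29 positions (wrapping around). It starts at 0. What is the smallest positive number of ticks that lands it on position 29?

29⁻¹ ≡ 49 (mod 71) because 29·49 = 1421 = 20·71 + 1.
So x ≡ 49·29 = 1421 ≡ 1 (mod 71).

1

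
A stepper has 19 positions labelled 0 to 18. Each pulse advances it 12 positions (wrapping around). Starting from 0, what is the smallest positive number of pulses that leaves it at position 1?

12·8 = 96 = 5·19 + 1, so 12⁻¹ ≡ 8 (mod 19).

8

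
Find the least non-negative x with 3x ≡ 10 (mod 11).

7

3⁻¹ ≡ 4 (mod 11) because 3·4 = 12 = 1·11 + 1.
So x ≡ 4·10 = 40 ≡ 7 (mod 11).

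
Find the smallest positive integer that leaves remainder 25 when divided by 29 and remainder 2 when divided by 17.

Since 17·12 ≡ 1 (mod 29), take x = 2 + 17·((25−2)·12 mod 29) = 2 + 17·15 = 257.
Check: 257 mod 29 = 25, 257 mod 17 = 2.

257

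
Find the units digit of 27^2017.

7

The units digit of 27^n cycles with period 4: 7, 9, 3, 1, …
2017 leaves remainder 1 on division by 4, so 27^2017 ends in 7.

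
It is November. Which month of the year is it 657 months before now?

February

657 = 54·12 + 9, so 657 mod 12 = 9.
November − 9 months → February.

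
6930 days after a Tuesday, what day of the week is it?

6930 = 990·7 + 0, so 6930 mod 7 = 0.
Tuesday + 0 days → Tuesday.

Tuesday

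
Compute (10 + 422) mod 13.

Dividing 422 by 13 gives quotient 32 and remainder 6.
(10 + 6) mod 13 = 3.

3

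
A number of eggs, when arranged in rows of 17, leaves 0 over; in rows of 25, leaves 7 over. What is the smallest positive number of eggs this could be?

357

Since 25·15 ≡ 1 (mod 17), take x = 7 + 25·((0−7)·15 mod 17) = 7 + 25·14 = 357.
Check: 357 mod 17 = 0, 357 mod 25 = 7.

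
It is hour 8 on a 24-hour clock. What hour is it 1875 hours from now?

1875 = 78·24 + 3, so 1875 mod 24 = 3.
(8 + 3) mod 24 = 11.

11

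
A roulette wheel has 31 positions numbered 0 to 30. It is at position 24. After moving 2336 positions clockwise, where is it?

4

2336 mod 31 = 11 (since 75·31 = 2325).
(24 + 11) mod 31 = 4.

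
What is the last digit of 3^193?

The units digit of 3^n cycles with period 4: 3, 9, 7, 1, …
193 mod 4 = 1, so the last digit matches 3^1 = 3.

3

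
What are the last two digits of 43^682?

49

Square-and-reduce mod 100: 43^1≡43, 43^2≡49, 43^4≡1, 43^8≡1, 43^16≡1, 43^32≡1, 43^64≡1, 43^128≡1, 43^256≡1, 43^512≡1.
682 = 2 + 8 + 32 + 128 + 512, so 43^682 ≡ 49·1·1·1·1 ≡ 49 (mod 100).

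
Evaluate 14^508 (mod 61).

47

Square-and-reduce mod 61: 14^1≡14, 14^2≡13, 14^4≡47, 14^8≡13, 14^16≡47, 14^32≡13, 14^64≡47, 14^128≡13, 14^256≡47.
508 = 4 + 8 + 16 + 32 + 64 + 128 + 256, so 14^508 ≡ 47·13·47·13·47·13·47 ≡ 47 (mod 61).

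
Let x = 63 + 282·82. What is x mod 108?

282·82 = 23124.
23124 = 214·108 + 12, so 23124 mod 108 = 12.
(63 + 12) mod 108 = 75.

75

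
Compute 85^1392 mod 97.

By repeated squaring mod 97: 85^1≡85, 85^2≡47, 85^4≡75, 85^8≡96, 85^16≡1, 85^32≡1, 85^64≡1, 85^128≡1, 85^256≡1, 85^512≡1, 85^1024≡1.
1392 = 16 + 32 + 64 + 256 + 1024, so 85^1392 ≡ 1·1·1·1·1 ≡ 1 (mod 97).

1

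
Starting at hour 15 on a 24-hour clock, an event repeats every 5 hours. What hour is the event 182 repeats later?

13

182·5 = 910.
910 = 37·24 + 22, so 910 mod 24 = 22.
(15 + 22) mod 24 = 13.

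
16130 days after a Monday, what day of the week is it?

Dividing 16130 by 7 gives quotient 2304 and remainder 2.
Monday + 2 days → Wednesday.

Wednesday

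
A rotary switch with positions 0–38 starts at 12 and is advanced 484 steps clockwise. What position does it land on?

484 − 12·39 = 16, so 484 ≡ 16 (mod 39).
(12 + 16) mod 39 = 28.

28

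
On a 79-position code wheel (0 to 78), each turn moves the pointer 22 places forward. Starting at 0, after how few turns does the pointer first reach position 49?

13

22⁻¹ ≡ 18 (mod 79) because 22·18 = 396 = 5·79 + 1.
Multiplying both sides by 18: x ≡ 18·49 = 882 ≡ 13 (mod 79).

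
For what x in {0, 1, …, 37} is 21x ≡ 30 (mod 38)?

34

21⁻¹ ≡ 29 (mod 38) because 21·29 = 609 = 16·38 + 1.
So x ≡ 29·30 = 870 ≡ 34 (mod 38).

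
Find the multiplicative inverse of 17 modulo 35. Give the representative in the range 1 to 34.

35 = 2·17 + 1
17 = 17·1 + 0
Back-substituting gives 17·33 ≡ 1 (mod 35).

33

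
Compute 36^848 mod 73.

55

Successive squares of 36 mod 73: 36^1≡36, 36^2≡55, 36^4≡32, 36^8≡2, 36^16≡4, 36^32≡16, 36^64≡37, 36^128≡55, 36^256≡32, 36^512≡2.
Since 848 = 16 + 64 + 256 + 512 in binary, 36^848 ≡ 4·37·32·2 ≡ 55 (mod 73).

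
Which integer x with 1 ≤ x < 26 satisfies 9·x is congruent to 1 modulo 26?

9·3 = 27 = 1·26 + 1, so 9⁻¹ ≡ 3 (mod 26).

3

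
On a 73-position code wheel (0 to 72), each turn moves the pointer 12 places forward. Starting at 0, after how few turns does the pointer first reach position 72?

12⁻¹ ≡ 67 (mod 73) because 12·67 = 804 = 11·73 + 1.
So x ≡ 67·72 = 4824 ≡ 6 (mod 73).

6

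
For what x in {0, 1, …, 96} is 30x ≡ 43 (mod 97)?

37

The inverse of 30 mod 97 is 55 (since 30·55 = 1650 ≡ 1).
Multiplying both sides by 55: x ≡ 55·43 = 2365 ≡ 37 (mod 97).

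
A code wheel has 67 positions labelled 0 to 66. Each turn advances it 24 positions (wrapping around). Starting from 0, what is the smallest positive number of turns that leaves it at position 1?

14

67 = 2·24 + 19
24 = 1·19 + 5
19 = 3·5 + 4
5 = 1·4 + 1
4 = 4·1 + 0
Back-substituting gives 24·14 ≡ 1 (mod 67).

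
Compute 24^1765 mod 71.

32

By repeated squaring mod 71: 24^1≡24, 24^2≡8, 24^4≡64, 24^8≡49, 24^16≡58, 24^32≡27, 24^64≡19, 24^128≡6, 24^256≡36, 24^512≡18, 24^1024≡40.
Since 1765 = 1 + 4 + 32 + 64 + 128 + 512 + 1024 in binary, 24^1765 ≡ 24·64·27·19·6·18·40 ≡ 32 (mod 71).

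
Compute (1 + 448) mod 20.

448 − 22·20 = 8, so 448 ≡ 8 (mod 20).
(1 + 8) mod 20 = 9.

9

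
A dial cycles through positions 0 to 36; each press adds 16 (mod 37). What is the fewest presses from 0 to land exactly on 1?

7

37 = 2·16 + 5
16 = 3·5 + 1
5 = 5·1 + 0
Back-substituting gives 16·7 ≡ 1 (mod 37).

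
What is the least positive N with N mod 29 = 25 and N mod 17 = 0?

Since 17·12 ≡ 1 (mod 29), take x = 0 + 17·((25−0)·12 mod 29) = 0 + 17·10 = 170.
Check: 170 mod 29 = 25, 170 mod 17 = 0.

170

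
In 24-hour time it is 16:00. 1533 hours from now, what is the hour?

13

1533 − 63·24 = 21, so 1533 ≡ 21 (mod 24).
(16 + 21) mod 24 = 13.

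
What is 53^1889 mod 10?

The units digit of 53^n cycles with period 4: 3, 9, 7, 1, …
1889 leaves remainder 1 on division by 4, so 53^1889 ends in 3.

3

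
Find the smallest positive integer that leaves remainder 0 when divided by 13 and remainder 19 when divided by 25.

169

x ≡ 0 (mod 13) gives x ∈ {0, 13, 26, 39, 52, 65, 78, 91, …}.
The first of these with x mod 25 = 19 is 169.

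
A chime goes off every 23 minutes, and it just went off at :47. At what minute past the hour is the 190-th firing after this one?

190·23 = 4370.
4370 = 72·60 + 50, so 4370 mod 60 = 50.
(47 + 50) mod 60 = 37.

37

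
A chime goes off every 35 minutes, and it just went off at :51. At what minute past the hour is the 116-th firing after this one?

116·35 = 4060.
4060 mod 60 = 40 (since 67·60 = 4020).
(51 + 40) mod 60 = 31.

31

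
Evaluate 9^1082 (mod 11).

4

Successive squares of 9 mod 11: 9^1≡9, 9^2≡4, 9^4≡5, 9^8≡3, 9^16≡9, 9^32≡4, 9^64≡5, 9^128≡3, 9^256≡9, 9^512≡4, 9^1024≡5.
Since 1082 = 2 + 8 + 16 + 32 + 1024 in binary, 9^1082 ≡ 4·3·9·4·5 ≡ 4 (mod 11).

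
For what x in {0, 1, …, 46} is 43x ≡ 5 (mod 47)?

34

The inverse of 43 mod 47 is 35 (since 43·35 = 1505 ≡ 1).
Multiplying both sides by 35: x ≡ 35·5 = 175 ≡ 34 (mod 47).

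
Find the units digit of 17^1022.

9

Last digits of 7^n: 7, 9, 3, 1 (period 4).
1022 leaves remainder 2 on division by 4, so 17^1022 ends in 9.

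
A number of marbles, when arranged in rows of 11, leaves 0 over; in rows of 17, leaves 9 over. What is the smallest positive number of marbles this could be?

77

x ≡ 0 (mod 11) gives x ∈ {0, 11, 22, 33, 44, 55, 66, 77}.
The first of these with x mod 17 = 9 is 77.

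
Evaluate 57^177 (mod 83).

43

Successive squares of 57 mod 83: 57^1≡57, 57^2≡12, 57^4≡61, 57^8≡69, 57^16≡30, 57^32≡70, 57^64≡3, 57^128≡9.
Since 177 = 1 + 16 + 32 + 128 in binary, 57^177 ≡ 57·30·70·9 ≡ 43 (mod 83).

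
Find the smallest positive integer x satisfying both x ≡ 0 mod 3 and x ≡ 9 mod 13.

x ≡ 0 (mod 3) gives x ∈ {0, 3, 6, 9}.
The first of these with x mod 13 = 9 is 9.

9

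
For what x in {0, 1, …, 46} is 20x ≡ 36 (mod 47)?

20⁻¹ ≡ 40 (mod 47) because 20·40 = 800 = 17·47 + 1.
Multiplying both sides by 40: x ≡ 40·36 = 1440 ≡ 30 (mod 47).

30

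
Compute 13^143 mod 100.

97

Square-and-reduce mod 100: 13^1≡13, 13^2≡69, 13^4≡61, 13^8≡21, 13^16≡41, 13^32≡81, 13^64≡61, 13^128≡21.
Since 143 = 1 + 2 + 4 + 8 + 128 in binary, 13^143 ≡ 13·69·61·21·21 ≡ 97 (mod 100).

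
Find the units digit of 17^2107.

Powers of 7 mod 10 repeat with period 4: 7, 9, 3, 1.
2107 mod 4 = 3, so the last digit matches 7^3 = 3.

3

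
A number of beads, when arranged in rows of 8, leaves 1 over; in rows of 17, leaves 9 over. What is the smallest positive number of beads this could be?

9

x ≡ 1 (mod 8) gives x ∈ {1, 9}.
The first of these with x mod 17 = 9 is 9.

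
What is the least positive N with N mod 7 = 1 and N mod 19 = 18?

113

x ≡ 1 (mod 7) gives x ∈ {1, 8, 15, 22, 29, 36, 43, 50, …}.
The first of these with x mod 19 = 18 is 113.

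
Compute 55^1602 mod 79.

Successive squares of 55 mod 79: 55^1≡55, 55^2≡23, 55^4≡55, 55^8≡23, 55^16≡55, 55^32≡23, 55^64≡55, 55^128≡23, 55^256≡55, 55^512≡23, 55^1024≡55.
1602 = 2 + 64 + 512 + 1024, so 55^1602 ≡ 23·55·23·55 ≡ 1 (mod 79).

1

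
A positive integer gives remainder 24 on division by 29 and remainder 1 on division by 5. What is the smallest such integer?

Since 5·6 ≡ 1 (mod 29), take x = 1 + 5·((24−1)·6 mod 29) = 1 + 5·22 = 111.
Check: 111 mod 29 = 24, 111 mod 5 = 1.

111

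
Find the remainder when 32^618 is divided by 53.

43

Square-and-reduce mod 53: 32^1≡32, 32^2≡17, 32^4≡24, 32^8≡46, 32^16≡49, 32^32≡16, 32^64≡44, 32^128≡28, 32^256≡42, 32^512≡15.
618 = 2 + 8 + 32 + 64 + 512, so 32^618 ≡ 17·46·16·44·15 ≡ 43 (mod 53).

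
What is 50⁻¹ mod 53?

35

53 = 1·50 + 3
50 = 16·3 + 2
3 = 1·2 + 1
2 = 2·1 + 0
Back-substituting gives 50·35 ≡ 1 (mod 53).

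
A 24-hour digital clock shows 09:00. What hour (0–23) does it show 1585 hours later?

10

1585 − 66·24 = 1, so 1585 ≡ 1 (mod 24).
(9 + 1) mod 24 = 10.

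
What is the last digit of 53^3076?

Last digits of 3^n: 3, 9, 7, 1 (period 4).
3076 mod 4 = 0, so the last digit matches 3^4 = 1.

1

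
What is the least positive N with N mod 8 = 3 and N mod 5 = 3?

3

x ≡ 3 (mod 5) gives x ∈ {3}.
The first of these with x mod 8 = 3 is 3.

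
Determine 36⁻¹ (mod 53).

53 = 1·36 + 17
36 = 2·17 + 2
17 = 8·2 + 1
2 = 2·1 + 0
Back-substituting gives 36·28 ≡ 1 (mod 53).

28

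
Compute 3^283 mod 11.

5

Square-and-reduce mod 11: 3^1≡3, 3^2≡9, 3^4≡4, 3^8≡5, 3^16≡3, 3^32≡9, 3^64≡4, 3^128≡5, 3^256≡3.
Since 283 = 1 + 2 + 8 + 16 + 256 in binary, 3^283 ≡ 3·9·5·3·3 ≡ 5 (mod 11).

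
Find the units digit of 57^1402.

Powers of 7 mod 10 repeat with period 4: 7, 9, 3, 1.
1402 mod 4 = 2, so the last digit matches 7^2 = 9.

9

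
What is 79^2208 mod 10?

The units digit of 79^n cycles with period 2: 9, 1, …
2208 mod 2 = 0, so the last digit matches 9^2 = 1.

1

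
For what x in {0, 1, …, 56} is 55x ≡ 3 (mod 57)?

The inverse of 55 mod 57 is 28 (since 55·28 = 1540 ≡ 1).
Multiplying both sides by 28: x ≡ 28·3 = 84 ≡ 27 (mod 57).

27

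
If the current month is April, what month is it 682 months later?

February

Dividing 682 by 12 gives quotient 56 and remainder 10.
April + 10 months → February.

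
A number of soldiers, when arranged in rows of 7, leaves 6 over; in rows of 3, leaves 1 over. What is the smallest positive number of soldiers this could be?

13

x ≡ 1 (mod 3) gives x ∈ {1, 4, 7, 10, 13}.
The first of these with x mod 7 = 6 is 13.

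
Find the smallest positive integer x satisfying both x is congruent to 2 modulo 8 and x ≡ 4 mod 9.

58

x ≡ 2 (mod 8) gives x ∈ {2, 10, 18, 26, 34, 42, 50, 58}.
The first of these with x mod 9 = 4 is 58.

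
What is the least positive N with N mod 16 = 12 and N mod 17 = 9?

Since 17·1 ≡ 1 (mod 16), take x = 9 + 17·((12−9)·1 mod 16) = 9 + 17·3 = 60.
Check: 60 mod 16 = 12, 60 mod 17 = 9.

60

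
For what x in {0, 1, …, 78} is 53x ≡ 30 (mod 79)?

11

53⁻¹ ≡ 3 (mod 79) because 53·3 = 159 = 2·79 + 1.
So x ≡ 3·30 = 90 ≡ 11 (mod 79).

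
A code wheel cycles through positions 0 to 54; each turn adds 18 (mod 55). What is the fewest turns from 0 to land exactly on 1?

52

18·52 = 936 = 17·55 + 1, so 18⁻¹ ≡ 52 (mod 55).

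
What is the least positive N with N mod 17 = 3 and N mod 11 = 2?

x ≡ 2 (mod 11) gives x ∈ {2, 13, 24, 35, 46, 57, 68, 79, …}.
The first of these with x mod 17 = 3 is 156.

156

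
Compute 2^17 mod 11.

By repeated squaring mod 11: 2^1≡2, 2^2≡4, 2^4≡5, 2^8≡3, 2^16≡9.
Since 17 = 1 + 16 in binary, 2^17 ≡ 2·9 ≡ 7 (mod 11).

7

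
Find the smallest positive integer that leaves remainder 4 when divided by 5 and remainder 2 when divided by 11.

x ≡ 4 (mod 5) gives x ∈ {4, 9, 14, 19, 24}.
The first of these with x mod 11 = 2 is 24.

24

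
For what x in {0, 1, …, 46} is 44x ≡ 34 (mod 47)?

44⁻¹ ≡ 31 (mod 47) because 44·31 = 1364 = 29·47 + 1.
So x ≡ 31·34 = 1054 ≡ 20 (mod 47).

20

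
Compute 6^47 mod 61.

30

Successive squares of 6 mod 61: 6^1≡6, 6^2≡36, 6^4≡15, 6^8≡42, 6^16≡56, 6^32≡25.
Since 47 = 1 + 2 + 4 + 8 + 32 in binary, 6^47 ≡ 6·36·15·42·25 ≡ 30 (mod 61).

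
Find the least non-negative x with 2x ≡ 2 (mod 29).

The inverse of 2 mod 29 is 15 (since 2·15 = 30 ≡ 1).
Multiplying both sides by 15: x ≡ 15·2 = 30 ≡ 1 (mod 29).

1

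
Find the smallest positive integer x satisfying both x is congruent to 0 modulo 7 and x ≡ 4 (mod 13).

56

Since 13·6 ≡ 1 (mod 7), take x = 4 + 13·((0−4)·6 mod 7) = 4 + 13·4 = 56.
Check: 56 mod 7 = 0, 56 mod 13 = 4.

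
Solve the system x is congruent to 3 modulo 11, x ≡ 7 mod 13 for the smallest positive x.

124

x ≡ 3 (mod 11) gives x ∈ {3, 14, 25, 36, 47, 58, 69, 80, …}.
The first of these with x mod 13 = 7 is 124.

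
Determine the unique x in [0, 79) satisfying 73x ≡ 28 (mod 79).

The inverse of 73 mod 79 is 13 (since 73·13 = 949 ≡ 1).
Multiplying both sides by 13: x ≡ 13·28 = 364 ≡ 48 (mod 79).

48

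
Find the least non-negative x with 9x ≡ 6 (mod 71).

48

The inverse of 9 mod 71 is 8 (since 9·8 = 72 ≡ 1).
So x ≡ 8·6 = 48 ≡ 48 (mod 71).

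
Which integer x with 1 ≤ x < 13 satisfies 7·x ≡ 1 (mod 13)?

13 = 1·7 + 6
7 = 1·6 + 1
6 = 6·1 + 0
Back-substituting gives 7·2 ≡ 1 (mod 13).

2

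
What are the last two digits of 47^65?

By repeated squaring mod 100: 47^1≡47, 47^2≡9, 47^4≡81, 47^8≡61, 47^16≡21, 47^32≡41, 47^64≡81.
Since 65 = 1 + 64 in binary, 47^65 ≡ 47·81 ≡ 7 (mod 100).

07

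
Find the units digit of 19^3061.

Powers of 9 mod 10 repeat with period 2: 9, 1.
3061 leaves remainder 1 on division by 2, so 19^3061 ends in 9.

9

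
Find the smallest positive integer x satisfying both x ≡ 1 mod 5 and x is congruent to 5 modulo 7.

26

x ≡ 1 (mod 5) gives x ∈ {1, 6, 11, 16, 21, 26}.
The first of these with x mod 7 = 5 is 26.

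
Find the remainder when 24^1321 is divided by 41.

Square-and-reduce mod 41: 24^1≡24, 24^2≡2, 24^4≡4, 24^8≡16, 24^16≡10, 24^32≡18, 24^64≡37, 24^128≡16, 24^256≡10, 24^512≡18, 24^1024≡37.
1321 = 1 + 8 + 32 + 256 + 1024, so 24^1321 ≡ 24·16·18·10·37 ≡ 24 (mod 41).

24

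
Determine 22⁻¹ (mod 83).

34

22·34 = 748 = 9·83 + 1, so 22⁻¹ ≡ 34 (mod 83).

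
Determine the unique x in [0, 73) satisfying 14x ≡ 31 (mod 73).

70

14⁻¹ ≡ 47 (mod 73) because 14·47 = 658 = 9·73 + 1.
So x ≡ 47·31 = 1457 ≡ 70 (mod 73).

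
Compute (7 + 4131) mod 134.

118

Dividing 4131 by 134 gives quotient 30 and remainder 111.
(7 + 111) mod 134 = 118.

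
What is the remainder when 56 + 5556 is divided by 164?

5556 mod 164 = 144 (since 33·164 = 5412).
(56 + 144) mod 164 = 36.

36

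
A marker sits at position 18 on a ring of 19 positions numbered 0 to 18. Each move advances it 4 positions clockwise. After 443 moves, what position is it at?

443·4 = 1772.
Dividing 1772 by 19 gives quotient 93 and remainder 5.
(18 + 5) mod 19 = 4.

4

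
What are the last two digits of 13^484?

61

By repeated squaring mod 100: 13^1≡13, 13^2≡69, 13^4≡61, 13^8≡21, 13^16≡41, 13^32≡81, 13^64≡61, 13^128≡21, 13^256≡41.
Since 484 = 4 + 32 + 64 + 128 + 256 in binary, 13^484 ≡ 61·81·61·21·41 ≡ 61 (mod 100).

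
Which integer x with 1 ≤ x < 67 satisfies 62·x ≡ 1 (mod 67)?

40

62·40 = 2480 = 37·67 + 1, so 62⁻¹ ≡ 40 (mod 67).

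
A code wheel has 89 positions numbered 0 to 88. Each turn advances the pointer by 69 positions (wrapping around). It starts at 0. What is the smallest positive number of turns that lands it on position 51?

69⁻¹ ≡ 40 (mod 89) because 69·40 = 2760 = 31·89 + 1.
Multiplying both sides by 40: x ≡ 40·51 = 2040 ≡ 82 (mod 89).

82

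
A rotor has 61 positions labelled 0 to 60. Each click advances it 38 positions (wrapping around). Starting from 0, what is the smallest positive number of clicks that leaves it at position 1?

53

38·53 = 2014 = 33·61 + 1, so 38⁻¹ ≡ 53 (mod 61).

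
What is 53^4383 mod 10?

The units digit of 53^n cycles with period 4: 3, 9, 7, 1, …
4383 leaves remainder 3 on division by 4, so 53^4383 ends in 7.

7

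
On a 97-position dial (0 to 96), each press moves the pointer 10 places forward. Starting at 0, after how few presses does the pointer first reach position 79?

37

The inverse of 10 mod 97 is 68 (since 10·68 = 680 ≡ 1).
So x ≡ 68·79 = 5372 ≡ 37 (mod 97).
Check: 10·37 = 370 = 3·97 + 79.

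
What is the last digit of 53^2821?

Powers of 3 mod 10 repeat with period 4: 3, 9, 7, 1.
2821 mod 4 = 1, so the last digit matches 3^1 = 3.

3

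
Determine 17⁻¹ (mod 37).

24

37 = 2·17 + 3
17 = 5·3 + 2
3 = 1·2 + 1
2 = 2·1 + 0
Back-substituting gives 17·24 ≡ 1 (mod 37).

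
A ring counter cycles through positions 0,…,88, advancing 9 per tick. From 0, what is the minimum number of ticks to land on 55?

The inverse of 9 mod 89 is 10 (since 9·10 = 90 ≡ 1).
Multiplying both sides by 10: x ≡ 10·55 = 550 ≡ 16 (mod 89).

16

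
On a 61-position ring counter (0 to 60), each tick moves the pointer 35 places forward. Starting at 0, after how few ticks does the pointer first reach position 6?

The inverse of 35 mod 61 is 7 (since 35·7 = 245 ≡ 1).
So x ≡ 7·6 = 42 ≡ 42 (mod 61).
Check: 35·42 = 1470 = 24·61 + 6.

42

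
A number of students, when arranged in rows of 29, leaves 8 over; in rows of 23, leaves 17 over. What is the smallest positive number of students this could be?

x ≡ 17 (mod 23) gives x ∈ {17, 40, 63, 86, 109, 132, 155, 178, …}.
The first of these with x mod 29 = 8 is 385.

385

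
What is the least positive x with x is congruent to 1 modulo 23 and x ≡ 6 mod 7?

139

Since 7·10 ≡ 1 (mod 23), take x = 6 + 7·((1−6)·10 mod 23) = 6 + 7·19 = 139.
Check: 139 mod 23 = 1, 139 mod 7 = 6.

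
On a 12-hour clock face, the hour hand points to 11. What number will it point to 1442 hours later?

Dividing 1442 by 12 gives quotient 120 and remainder 2.
11 + 2 → 1 on a 12-hour dial.

1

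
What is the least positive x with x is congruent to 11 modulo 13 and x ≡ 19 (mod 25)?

219

Since 25·12 ≡ 1 (mod 13), take x = 19 + 25·((11−19)·12 mod 13) = 19 + 25·8 = 219.
Check: 219 mod 13 = 11, 219 mod 25 = 19.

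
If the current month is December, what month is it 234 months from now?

June

234 − 19·12 = 6, so 234 ≡ 6 (mod 12).
December + 6 months → June.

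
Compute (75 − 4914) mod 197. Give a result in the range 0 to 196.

86

4914 = 24·197 + 186, so 4914 mod 197 = 186.
(75 − 186) mod 197 = 86.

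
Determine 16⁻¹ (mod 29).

29 = 1·16 + 13
16 = 1·13 + 3
13 = 4·3 + 1
3 = 3·1 + 0
Back-substituting gives 16·20 ≡ 1 (mod 29).

20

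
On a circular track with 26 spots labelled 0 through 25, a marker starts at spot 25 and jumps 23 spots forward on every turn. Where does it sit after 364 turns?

364·23 = 8372.
8372 − 322·26 = 0, so 8372 ≡ 0 (mod 26).
(25 + 0) mod 26 = 25.

25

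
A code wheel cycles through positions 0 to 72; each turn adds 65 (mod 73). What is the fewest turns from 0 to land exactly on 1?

73 = 1·65 + 8
65 = 8·8 + 1
8 = 8·1 + 0
Back-substituting gives 65·9 ≡ 1 (mod 73).

9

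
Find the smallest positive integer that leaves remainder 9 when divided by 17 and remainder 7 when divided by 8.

x ≡ 7 (mod 8) gives x ∈ {7, 15, 23, 31, 39, 47, 55, 63, …}.
The first of these with x mod 17 = 9 is 111.

111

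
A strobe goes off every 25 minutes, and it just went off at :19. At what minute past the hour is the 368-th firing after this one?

368·25 = 9200.
9200 − 153·60 = 20, so 9200 ≡ 20 (mod 60).
(19 + 20) mod 60 = 39.

39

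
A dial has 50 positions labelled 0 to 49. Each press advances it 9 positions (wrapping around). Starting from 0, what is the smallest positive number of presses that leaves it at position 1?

50 = 5·9 + 5
9 = 1·5 + 4
5 = 1·4 + 1
4 = 4·1 + 0
Back-substituting gives 9·39 ≡ 1 (mod 50).

39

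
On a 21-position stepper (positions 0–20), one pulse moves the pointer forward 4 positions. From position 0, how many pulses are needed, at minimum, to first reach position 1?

16

21 = 5·4 + 1
4 = 4·1 + 0
Back-substituting gives 4·16 ≡ 1 (mod 21).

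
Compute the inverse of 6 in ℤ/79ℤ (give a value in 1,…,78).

66

79 = 13·6 + 1
6 = 6·1 + 0
Back-substituting gives 6·66 ≡ 1 (mod 79).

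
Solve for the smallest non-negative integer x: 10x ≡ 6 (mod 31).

13

The inverse of 10 mod 31 is 28 (since 10·28 = 280 ≡ 1).
Multiplying both sides by 28: x ≡ 28·6 = 168 ≡ 13 (mod 31).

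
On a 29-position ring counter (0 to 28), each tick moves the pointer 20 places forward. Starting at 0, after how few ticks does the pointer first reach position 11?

20⁻¹ ≡ 16 (mod 29) because 20·16 = 320 = 11·29 + 1.
So x ≡ 16·11 = 176 ≡ 2 (mod 29).
Check: 20·2 = 40 = 1·29 + 11.

2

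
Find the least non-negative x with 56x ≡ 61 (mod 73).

5

The inverse of 56 mod 73 is 30 (since 56·30 = 1680 ≡ 1).
So x ≡ 30·61 = 1830 ≡ 5 (mod 73).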